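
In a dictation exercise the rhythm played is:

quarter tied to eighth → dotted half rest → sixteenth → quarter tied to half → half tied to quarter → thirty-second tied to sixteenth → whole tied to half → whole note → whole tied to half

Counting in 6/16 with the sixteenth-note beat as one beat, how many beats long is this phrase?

108.5

One sixteenth-note beat = 2 thirty-second notes.
Express everything in thirty-second notes: quarter tied to eighth (quarter + eighth) = 12; dotted half rest = 24; sixteenth = 2; quarter tied to half (quarter + half) = 24; half tied to quarter (half + quarter) = 24; thirty-second tied to sixteenth (thirty-second + sixteenth) = 3; whole tied to half (whole + half) = 48; whole note = 32; whole tied to half (whole + half) = 48.
Sum: 12 + 24 + 2 + 24 + 24 + 3 + 48 + 32 + 48 = 217.
217 ÷ 2 = 108.5 beats.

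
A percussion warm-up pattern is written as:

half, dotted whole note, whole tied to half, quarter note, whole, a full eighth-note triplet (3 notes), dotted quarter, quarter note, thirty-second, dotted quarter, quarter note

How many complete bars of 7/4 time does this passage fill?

One bar of 7/4 = 56 thirty-second notes.
Working in thirty-second notes: half = 16; dotted whole note = 48; whole tied to half (whole + half) = 48; quarter note = 8; whole = 32; a full eighth-note triplet (3 notes) (three triplet eighths span one quarter) = 8; dotted quarter = 12; quarter note = 8; thirty-second = 1; dotted quarter = 12; quarter note = 8.
Altogether 16 + 48 + 48 + 8 + 32 + 8 + 12 + 8 + 1 + 12 + 8 = 201.
201 ÷ 56 = 3 complete bars with 33 left over.

3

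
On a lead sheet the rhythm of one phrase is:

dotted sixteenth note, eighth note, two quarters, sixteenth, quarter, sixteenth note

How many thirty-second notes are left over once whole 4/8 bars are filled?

One bar of 4/8 = 16 thirty-second notes.
Convert each value to thirty-second notes: dotted sixteenth note = 3; eighth note = 4; quarter = 8; quarter = 8; sixteenth = 2; quarter = 8; sixteenth note = 2.
Sum: 3 + 4 + 8 + 8 + 2 + 8 + 2 = 35.
35 ÷ 16 = 2 complete bars with 3 thirty-second notes remaining.

3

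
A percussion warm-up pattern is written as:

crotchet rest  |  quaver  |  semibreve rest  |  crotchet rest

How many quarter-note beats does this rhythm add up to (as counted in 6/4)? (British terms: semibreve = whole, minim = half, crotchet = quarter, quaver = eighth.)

6.5

One quarter-note beat = 2 eighth notes.
In eighth notes: crotchet rest = 2; quaver = 1; semibreve rest = 8; crotchet rest = 2.
Adding: 2 + 1 + 8 + 2 = 13.
13 ÷ 2 = 6.5 beats.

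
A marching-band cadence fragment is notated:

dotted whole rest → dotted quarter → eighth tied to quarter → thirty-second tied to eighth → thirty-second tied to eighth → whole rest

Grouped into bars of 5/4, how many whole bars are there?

2

One bar of 5/4 = 40 thirty-second notes.
In thirty-second notes: dotted whole rest = 48; dotted quarter = 12; eighth tied to quarter (eighth + quarter) = 12; thirty-second tied to eighth (thirty-second + eighth) = 5; thirty-second tied to eighth (thirty-second + eighth) = 5; whole rest = 32.
Sum: 48 + 12 + 12 + 5 + 5 + 32 = 114.
114 ÷ 40 = 2 complete bars with 34 left over.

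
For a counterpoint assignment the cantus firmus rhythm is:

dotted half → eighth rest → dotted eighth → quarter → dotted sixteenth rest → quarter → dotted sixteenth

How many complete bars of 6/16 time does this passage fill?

4

One bar of 6/16 = 12 thirty-second notes.
Working in thirty-second notes: dotted half = 24; eighth rest = 4; dotted eighth = 6; quarter = 8; dotted sixteenth rest = 3; quarter = 8; dotted sixteenth = 3.
Sum: 24 + 4 + 6 + 8 + 3 + 8 + 3 = 56.
56 ÷ 12 = 4 complete bars with 8 left over.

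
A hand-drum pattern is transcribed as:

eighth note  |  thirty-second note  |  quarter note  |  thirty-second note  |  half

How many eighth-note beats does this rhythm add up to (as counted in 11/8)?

7.5

One eighth-note beat = 4 thirty-second notes.
Working in thirty-second notes: eighth note = 4; thirty-second note = 1; quarter note = 8; thirty-second note = 1; half = 16.
Adding: 4 + 1 + 8 + 1 + 16 = 30.
30 ÷ 4 = 7.5 beats.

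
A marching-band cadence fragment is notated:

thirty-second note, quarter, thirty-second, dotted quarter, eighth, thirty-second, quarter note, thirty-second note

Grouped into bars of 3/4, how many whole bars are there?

One bar of 3/4 = 24 thirty-second notes.
Express everything in thirty-second notes: thirty-second note = 1; quarter = 8; thirty-second = 1; dotted quarter = 12; eighth = 4; thirty-second = 1; quarter note = 8; thirty-second note = 1.
Sum: 1 + 8 + 1 + 12 + 4 + 1 + 8 + 1 = 36.
36 ÷ 24 = 1 complete bar with 12 left over.

1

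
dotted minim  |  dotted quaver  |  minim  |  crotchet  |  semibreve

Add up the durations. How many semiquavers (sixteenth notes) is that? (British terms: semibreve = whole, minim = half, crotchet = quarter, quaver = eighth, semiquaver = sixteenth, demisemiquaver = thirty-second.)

43

Convert each value to sixteenth notes: dotted minim = 12; dotted quaver = 3; minim = 8; crotchet = 4; semibreve = 16.
Total: 12 + 3 + 8 + 4 + 16 = 43 sixteenth notes.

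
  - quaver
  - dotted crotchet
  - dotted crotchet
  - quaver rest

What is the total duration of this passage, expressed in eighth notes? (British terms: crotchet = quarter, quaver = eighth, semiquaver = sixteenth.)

Each duration in eighth notes: quaver = 1; dotted crotchet = 3; dotted crotchet = 3; quaver rest = 1.
Adding: 1 + 3 + 3 + 1 = 8 eighth notes.

8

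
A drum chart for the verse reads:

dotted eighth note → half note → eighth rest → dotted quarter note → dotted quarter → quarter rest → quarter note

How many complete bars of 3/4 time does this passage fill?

One bar of 3/4 = 12 sixteenth notes.
Working in sixteenth notes: dotted eighth note = 3; half note = 8; eighth rest = 2; dotted quarter note = 6; dotted quarter = 6; quarter rest = 4; quarter note = 4.
Adding: 3 + 8 + 2 + 6 + 6 + 4 + 4 = 33.
33 ÷ 12 = 2 complete bars with 9 left over.

2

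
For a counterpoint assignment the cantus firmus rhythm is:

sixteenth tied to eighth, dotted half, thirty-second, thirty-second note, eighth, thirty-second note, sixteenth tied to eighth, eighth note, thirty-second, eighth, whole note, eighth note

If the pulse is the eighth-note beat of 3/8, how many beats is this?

22

One eighth-note beat = 4 thirty-second notes.
Express everything in thirty-second notes: sixteenth tied to eighth (sixteenth + eighth) = 6; dotted half = 24; thirty-second = 1; thirty-second note = 1; eighth = 4; thirty-second note = 1; sixteenth tied to eighth (sixteenth + eighth) = 6; eighth note = 4; thirty-second = 1; eighth = 4; whole note = 32; eighth note = 4.
Adding: 6 + 24 + 1 + 1 + 4 + 1 + 6 + 4 + 1 + 4 + 32 + 4 = 88.
88 ÷ 4 = 22 beats.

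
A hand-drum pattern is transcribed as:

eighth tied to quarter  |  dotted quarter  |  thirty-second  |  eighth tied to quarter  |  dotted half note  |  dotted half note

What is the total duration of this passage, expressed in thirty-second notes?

Express everything in thirty-second notes: eighth tied to quarter (eighth + quarter) = 12; dotted quarter = 12; thirty-second = 1; eighth tied to quarter (eighth + quarter) = 12; dotted half note = 24; dotted half note = 24.
Sum: 12 + 12 + 1 + 12 + 24 + 24 = 85 thirty-second notes.

85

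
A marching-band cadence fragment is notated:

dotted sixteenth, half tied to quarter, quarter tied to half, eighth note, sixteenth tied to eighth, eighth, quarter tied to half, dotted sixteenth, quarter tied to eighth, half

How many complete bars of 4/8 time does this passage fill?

7

One bar of 4/8 = 16 thirty-second notes.
Express everything in thirty-second notes: dotted sixteenth = 3; half tied to quarter (half + quarter) = 24; quarter tied to half (quarter + half) = 24; eighth note = 4; sixteenth tied to eighth (sixteenth + eighth) = 6; eighth = 4; quarter tied to half (quarter + half) = 24; dotted sixteenth = 3; quarter tied to eighth (quarter + eighth) = 12; half = 16.
Adding: 3 + 24 + 24 + 4 + 6 + 4 + 24 + 3 + 12 + 16 = 120.
120 ÷ 16 = 7 complete bars with 8 left over.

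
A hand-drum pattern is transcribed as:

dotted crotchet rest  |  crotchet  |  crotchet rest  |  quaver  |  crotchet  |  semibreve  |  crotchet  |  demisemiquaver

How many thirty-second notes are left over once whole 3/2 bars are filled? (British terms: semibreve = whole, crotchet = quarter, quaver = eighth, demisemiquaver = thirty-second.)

33

One bar of 3/2 = 48 thirty-second notes.
Working in thirty-second notes: dotted crotchet rest = 12; crotchet = 8; crotchet rest = 8; quaver = 4; crotchet = 8; semibreve = 32; crotchet = 8; demisemiquaver = 1.
Sum: 12 + 8 + 8 + 4 + 8 + 32 + 8 + 1 = 81.
81 ÷ 48 = 1 complete bar with 33 thirty-second notes remaining.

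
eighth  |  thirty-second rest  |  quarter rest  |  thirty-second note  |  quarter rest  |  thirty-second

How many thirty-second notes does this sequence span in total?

Working in thirty-second notes: eighth = 4; thirty-second rest = 1; quarter rest = 8; thirty-second note = 1; quarter rest = 8; thirty-second = 1.
Altogether 4 + 1 + 8 + 1 + 8 + 1 = 23 thirty-second notes.

23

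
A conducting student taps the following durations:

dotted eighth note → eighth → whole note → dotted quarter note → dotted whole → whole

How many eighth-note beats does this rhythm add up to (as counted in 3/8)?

One eighth-note beat = 2 sixteenth notes.
Working in sixteenth notes: dotted eighth note = 3; eighth = 2; whole note = 16; dotted quarter note = 6; dotted whole = 24; whole = 16.
Altogether 3 + 2 + 16 + 6 + 24 + 16 = 67.
67 ÷ 2 = 33.5 beats.

33.5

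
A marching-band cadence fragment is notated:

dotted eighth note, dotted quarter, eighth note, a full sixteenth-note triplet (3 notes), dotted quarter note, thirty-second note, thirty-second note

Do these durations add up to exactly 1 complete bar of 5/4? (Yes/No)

Yes

One bar of 5/4 = 40 thirty-second notes.
Convert each value to thirty-second notes: dotted eighth note = 6; dotted quarter = 12; eighth note = 4; a full sixteenth-note triplet (3 notes) (three triplet sixteenths span one eighth) = 4; dotted quarter note = 12; thirty-second note = 1; thirty-second note = 1.
Altogether 6 + 12 + 4 + 4 + 12 + 1 + 1 = 40.
40 equals 40, so the answer is Yes.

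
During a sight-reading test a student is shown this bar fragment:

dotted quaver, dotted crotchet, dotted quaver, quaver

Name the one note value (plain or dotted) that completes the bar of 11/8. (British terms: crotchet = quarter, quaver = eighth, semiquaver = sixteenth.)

The bar of 11/8 = 22 sixteenth notes.
Convert each value to sixteenth notes: dotted quaver = 3; dotted crotchet = 6; dotted quaver = 3; quaver = 2.
Adding: 3 + 6 + 3 + 2 = 14.
Remaining: 22 − 14 = 8 sixteenth notes, which is a half note.

half note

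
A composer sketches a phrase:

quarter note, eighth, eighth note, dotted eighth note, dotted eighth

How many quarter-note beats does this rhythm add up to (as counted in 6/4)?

One quarter-note beat = 4 sixteenth notes.
In sixteenth notes: quarter note = 4; eighth = 2; eighth note = 2; dotted eighth note = 3; dotted eighth = 3.
Sum: 4 + 2 + 2 + 3 + 3 = 14.
14 ÷ 4 = 3.5 beats.

3.5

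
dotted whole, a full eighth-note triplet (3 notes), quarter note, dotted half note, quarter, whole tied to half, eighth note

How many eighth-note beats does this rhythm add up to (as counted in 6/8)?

One eighth-note beat = 2 sixteenth notes.
Convert each value to sixteenth notes: dotted whole = 24; a full eighth-note triplet (3 notes) (three triplet eighths span one quarter) = 4; quarter note = 4; dotted half note = 12; quarter = 4; whole tied to half (whole + half) = 24; eighth note = 2.
Adding: 24 + 4 + 4 + 12 + 4 + 24 + 2 = 74.
74 ÷ 2 = 37 beats.

37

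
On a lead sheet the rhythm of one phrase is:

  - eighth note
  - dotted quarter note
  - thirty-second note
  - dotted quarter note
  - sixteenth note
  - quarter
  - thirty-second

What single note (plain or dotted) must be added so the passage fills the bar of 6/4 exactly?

quarter note

The bar of 6/4 = 48 thirty-second notes.
Each duration in thirty-second notes: eighth note = 4; dotted quarter note = 12; thirty-second note = 1; dotted quarter note = 12; sixteenth note = 2; quarter = 8; thirty-second = 1.
Total: 4 + 12 + 1 + 12 + 2 + 8 + 1 = 40.
Remaining: 48 − 40 = 8 thirty-second notes, which is a quarter note.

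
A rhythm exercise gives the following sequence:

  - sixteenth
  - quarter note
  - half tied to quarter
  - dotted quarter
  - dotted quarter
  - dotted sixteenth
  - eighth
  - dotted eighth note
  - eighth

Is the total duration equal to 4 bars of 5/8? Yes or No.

One bar of 5/8 = 20 thirty-second notes, so 4 bars = 80.
Express everything in thirty-second notes: sixteenth = 2; quarter note = 8; half tied to quarter (half + quarter) = 24; dotted quarter = 12; dotted quarter = 12; dotted sixteenth = 3; eighth = 4; dotted eighth note = 6; eighth = 4.
Adding: 2 + 8 + 24 + 12 + 12 + 3 + 4 + 6 + 4 = 75.
75 falls short of 80, so the answer is No.

No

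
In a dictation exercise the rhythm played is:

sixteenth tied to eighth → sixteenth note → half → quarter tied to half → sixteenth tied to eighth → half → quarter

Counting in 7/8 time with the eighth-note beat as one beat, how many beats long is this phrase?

19.5

One eighth-note beat = 2 sixteenth notes.
Express everything in sixteenth notes: sixteenth tied to eighth (sixteenth + eighth) = 3; sixteenth note = 1; half = 8; quarter tied to half (quarter + half) = 12; sixteenth tied to eighth (sixteenth + eighth) = 3; half = 8; quarter = 4.
Altogether 3 + 1 + 8 + 12 + 3 + 8 + 4 = 39.
39 ÷ 2 = 19.5 beats.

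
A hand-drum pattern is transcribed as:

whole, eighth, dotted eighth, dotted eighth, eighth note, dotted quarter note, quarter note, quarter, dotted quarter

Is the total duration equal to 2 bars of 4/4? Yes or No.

No

One bar of 4/4 = 16 sixteenth notes, so 2 bars = 32.
Working in sixteenth notes: whole = 16; eighth = 2; dotted eighth = 3; dotted eighth = 3; eighth note = 2; dotted quarter note = 6; quarter note = 4; quarter = 4; dotted quarter = 6.
Adding: 16 + 2 + 3 + 3 + 2 + 6 + 4 + 4 + 6 = 46.
46 exceeds 32, so the answer is No.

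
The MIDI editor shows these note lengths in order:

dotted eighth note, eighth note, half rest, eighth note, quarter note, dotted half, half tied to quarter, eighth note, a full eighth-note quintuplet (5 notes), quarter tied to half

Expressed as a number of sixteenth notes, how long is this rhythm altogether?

65

In sixteenth notes: dotted eighth note = 3; eighth note = 2; half rest = 8; eighth note = 2; quarter note = 4; dotted half = 12; half tied to quarter (half + quarter) = 12; eighth note = 2; a full eighth-note quintuplet (5 notes) (five quintuplet eighths span one half) = 8; quarter tied to half (quarter + half) = 12.
Adding: 3 + 2 + 8 + 2 + 4 + 12 + 12 + 2 + 8 + 12 = 65 sixteenth notes.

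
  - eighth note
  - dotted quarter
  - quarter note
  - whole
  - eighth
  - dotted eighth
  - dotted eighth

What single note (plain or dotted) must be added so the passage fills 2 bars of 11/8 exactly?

2 bars of 11/8 = 44 sixteenth notes.
Working in sixteenth notes: eighth note = 2; dotted quarter = 6; quarter note = 4; whole = 16; eighth = 2; dotted eighth = 3; dotted eighth = 3.
Total: 2 + 6 + 4 + 16 + 2 + 3 + 3 = 36.
Remaining: 44 − 36 = 8 sixteenth notes, which is a half note.

half note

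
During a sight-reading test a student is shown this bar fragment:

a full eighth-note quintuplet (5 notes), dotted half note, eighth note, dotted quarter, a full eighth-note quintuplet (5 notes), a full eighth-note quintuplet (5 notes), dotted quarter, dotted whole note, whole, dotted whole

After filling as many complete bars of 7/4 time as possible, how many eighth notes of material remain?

1

One bar of 7/4 = 14 eighth notes.
Each duration in eighth notes: a full eighth-note quintuplet (5 notes) (five quintuplet eighths span one half) = 4; dotted half note = 6; eighth note = 1; dotted quarter = 3; a full eighth-note quintuplet (5 notes) (five quintuplet eighths span one half) = 4; a full eighth-note quintuplet (5 notes) (five quintuplet eighths span one half) = 4; dotted quarter = 3; dotted whole note = 12; whole = 8; dotted whole = 12.
Adding: 4 + 6 + 1 + 3 + 4 + 4 + 3 + 12 + 8 + 12 = 57.
57 ÷ 14 = 4 complete bars with 1 eighth note remaining.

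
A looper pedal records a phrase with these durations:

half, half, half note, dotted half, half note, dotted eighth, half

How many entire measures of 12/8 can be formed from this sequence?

One bar of 12/8 = 24 sixteenth notes.
Each duration in sixteenth notes: half = 8; half = 8; half note = 8; dotted half = 12; half note = 8; dotted eighth = 3; half = 8.
Adding: 8 + 8 + 8 + 12 + 8 + 3 + 8 = 55.
55 ÷ 24 = 2 complete bars with 7 left over.

2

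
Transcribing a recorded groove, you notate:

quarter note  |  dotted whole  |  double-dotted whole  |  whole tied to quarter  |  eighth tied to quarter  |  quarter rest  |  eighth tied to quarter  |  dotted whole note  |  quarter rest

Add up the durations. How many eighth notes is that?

60

Working in eighth notes: quarter note = 2; dotted whole = 12; double-dotted whole = 14; whole tied to quarter (whole + quarter) = 10; eighth tied to quarter (eighth + quarter) = 3; quarter rest = 2; eighth tied to quarter (eighth + quarter) = 3; dotted whole note = 12; quarter rest = 2.
Adding: 2 + 12 + 14 + 10 + 3 + 2 + 3 + 12 + 2 = 60 eighth notes.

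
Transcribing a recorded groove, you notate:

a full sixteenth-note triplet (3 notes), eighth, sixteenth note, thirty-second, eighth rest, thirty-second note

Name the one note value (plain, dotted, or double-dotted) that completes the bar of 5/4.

dotted half note

The bar of 5/4 = 40 thirty-second notes.
In thirty-second notes: a full sixteenth-note triplet (3 notes) (three triplet sixteenths span one eighth) = 4; eighth = 4; sixteenth note = 2; thirty-second = 1; eighth rest = 4; thirty-second note = 1.
Adding: 4 + 4 + 2 + 1 + 4 + 1 = 16.
Remaining: 40 − 16 = 24 thirty-second notes, which is a dotted half note.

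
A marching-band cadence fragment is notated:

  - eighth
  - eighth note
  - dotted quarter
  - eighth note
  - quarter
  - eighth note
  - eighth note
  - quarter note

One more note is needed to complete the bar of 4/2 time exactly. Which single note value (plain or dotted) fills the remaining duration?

half note

The bar of 4/2 = 16 eighth notes.
Each duration in eighth notes: eighth = 1; eighth note = 1; dotted quarter = 3; eighth note = 1; quarter = 2; eighth note = 1; eighth note = 1; quarter note = 2.
Total: 1 + 1 + 3 + 1 + 2 + 1 + 1 + 2 = 12.
Remaining: 16 − 12 = 4 eighth notes, which is a half note.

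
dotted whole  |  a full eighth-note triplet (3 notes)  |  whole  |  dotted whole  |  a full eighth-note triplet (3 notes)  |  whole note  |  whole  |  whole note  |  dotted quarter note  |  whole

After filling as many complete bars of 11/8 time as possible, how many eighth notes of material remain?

One bar of 11/8 = 11 eighth notes.
Convert each value to eighth notes: dotted whole = 12; a full eighth-note triplet (3 notes) (three triplet eighths span one quarter) = 2; whole = 8; dotted whole = 12; a full eighth-note triplet (3 notes) (three triplet eighths span one quarter) = 2; whole note = 8; whole = 8; whole note = 8; dotted quarter note = 3; whole = 8.
Altogether 12 + 2 + 8 + 12 + 2 + 8 + 8 + 8 + 3 + 8 = 71.
71 ÷ 11 = 6 complete bars with 5 eighth notes remaining.

5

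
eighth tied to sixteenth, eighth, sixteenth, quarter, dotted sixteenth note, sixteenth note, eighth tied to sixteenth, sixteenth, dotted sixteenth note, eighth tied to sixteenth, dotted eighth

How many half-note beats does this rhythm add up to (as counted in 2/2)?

3

One half-note beat = 16 thirty-second notes.
In thirty-second notes: eighth tied to sixteenth (eighth + sixteenth) = 6; eighth = 4; sixteenth = 2; quarter = 8; dotted sixteenth note = 3; sixteenth note = 2; eighth tied to sixteenth (eighth + sixteenth) = 6; sixteenth = 2; dotted sixteenth note = 3; eighth tied to sixteenth (eighth + sixteenth) = 6; dotted eighth = 6.
Total: 6 + 4 + 2 + 8 + 3 + 2 + 6 + 2 + 3 + 6 + 6 = 48.
48 ÷ 16 = 3 beats.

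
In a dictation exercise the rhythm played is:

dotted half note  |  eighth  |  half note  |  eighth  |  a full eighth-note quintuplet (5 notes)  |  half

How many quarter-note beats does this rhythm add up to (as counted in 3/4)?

One quarter-note beat = 2 eighth notes.
Convert each value to eighth notes: dotted half note = 6; eighth = 1; half note = 4; eighth = 1; a full eighth-note quintuplet (5 notes) (five quintuplet eighths span one half) = 4; half = 4.
Adding: 6 + 1 + 4 + 1 + 4 + 4 = 20.
20 ÷ 2 = 10 beats.

10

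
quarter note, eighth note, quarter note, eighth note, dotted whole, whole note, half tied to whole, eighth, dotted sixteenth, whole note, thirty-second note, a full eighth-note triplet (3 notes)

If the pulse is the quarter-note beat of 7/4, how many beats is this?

25

One quarter-note beat = 8 thirty-second notes.
Each duration in thirty-second notes: quarter note = 8; eighth note = 4; quarter note = 8; eighth note = 4; dotted whole = 48; whole note = 32; half tied to whole (half + whole) = 48; eighth = 4; dotted sixteenth = 3; whole note = 32; thirty-second note = 1; a full eighth-note triplet (3 notes) (three triplet eighths span one quarter) = 8.
Sum: 8 + 4 + 8 + 4 + 48 + 32 + 48 + 4 + 3 + 32 + 1 + 8 = 200.
200 ÷ 8 = 25 beats.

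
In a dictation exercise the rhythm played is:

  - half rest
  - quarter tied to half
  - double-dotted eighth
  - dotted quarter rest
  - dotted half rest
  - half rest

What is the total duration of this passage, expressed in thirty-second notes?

99

Express everything in thirty-second notes: half rest = 16; quarter tied to half (quarter + half) = 24; double-dotted eighth = 7; dotted quarter rest = 12; dotted half rest = 24; half rest = 16.
Total: 16 + 24 + 7 + 12 + 24 + 16 = 99 thirty-second notes.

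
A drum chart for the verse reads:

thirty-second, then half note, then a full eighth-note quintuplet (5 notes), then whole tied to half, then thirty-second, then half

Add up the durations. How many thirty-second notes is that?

98

Working in thirty-second notes: thirty-second = 1; half note = 16; a full eighth-note quintuplet (5 notes) (five quintuplet eighths span one half) = 16; whole tied to half (whole + half) = 48; thirty-second = 1; half = 16.
Adding: 1 + 16 + 16 + 48 + 1 + 16 = 98 thirty-second notes.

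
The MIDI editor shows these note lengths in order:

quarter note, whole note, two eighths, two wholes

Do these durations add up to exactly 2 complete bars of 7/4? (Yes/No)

One bar of 7/4 = 14 eighth notes, so 2 bars = 28.
Convert each value to eighth notes: quarter note = 2; whole note = 8; eighth = 1; eighth = 1; whole = 8; whole = 8.
Altogether 2 + 8 + 1 + 1 + 8 + 8 = 28.
28 equals 28, so the answer is Yes.

Yes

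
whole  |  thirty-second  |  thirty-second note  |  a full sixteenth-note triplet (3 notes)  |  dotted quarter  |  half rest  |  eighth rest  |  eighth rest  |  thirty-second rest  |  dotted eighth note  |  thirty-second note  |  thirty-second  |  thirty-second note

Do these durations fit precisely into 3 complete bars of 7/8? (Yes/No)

One bar of 7/8 = 28 thirty-second notes, so 3 bars = 84.
Convert each value to thirty-second notes: whole = 32; thirty-second = 1; thirty-second note = 1; a full sixteenth-note triplet (3 notes) (three triplet sixteenths span one eighth) = 4; dotted quarter = 12; half rest = 16; eighth rest = 4; eighth rest = 4; thirty-second rest = 1; dotted eighth note = 6; thirty-second note = 1; thirty-second = 1; thirty-second note = 1.
Altogether 32 + 1 + 1 + 4 + 12 + 16 + 4 + 4 + 1 + 6 + 1 + 1 + 1 = 84.
84 equals 84, so the answer is Yes.

Yes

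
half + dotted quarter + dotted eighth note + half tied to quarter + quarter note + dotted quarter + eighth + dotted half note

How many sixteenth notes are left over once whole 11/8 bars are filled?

One bar of 11/8 = 22 sixteenth notes.
Express everything in sixteenth notes: half = 8; dotted quarter = 6; dotted eighth note = 3; half tied to quarter (half + quarter) = 12; quarter note = 4; dotted quarter = 6; eighth = 2; dotted half note = 12.
Adding: 8 + 6 + 3 + 12 + 4 + 6 + 2 + 12 = 53.
53 ÷ 22 = 2 complete bars with 9 sixteenth notes remaining.

9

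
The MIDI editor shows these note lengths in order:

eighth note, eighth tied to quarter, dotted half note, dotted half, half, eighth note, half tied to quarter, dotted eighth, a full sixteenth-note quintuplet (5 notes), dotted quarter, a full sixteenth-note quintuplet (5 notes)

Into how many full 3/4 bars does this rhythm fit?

5

One bar of 3/4 = 12 sixteenth notes.
In sixteenth notes: eighth note = 2; eighth tied to quarter (eighth + quarter) = 6; dotted half note = 12; dotted half = 12; half = 8; eighth note = 2; half tied to quarter (half + quarter) = 12; dotted eighth = 3; a full sixteenth-note quintuplet (5 notes) (five quintuplet sixteenths span one quarter) = 4; dotted quarter = 6; a full sixteenth-note quintuplet (5 notes) (five quintuplet sixteenths span one quarter) = 4.
Sum: 2 + 6 + 12 + 12 + 8 + 2 + 12 + 3 + 4 + 6 + 4 = 71.
71 ÷ 12 = 5 complete bars with 11 left over.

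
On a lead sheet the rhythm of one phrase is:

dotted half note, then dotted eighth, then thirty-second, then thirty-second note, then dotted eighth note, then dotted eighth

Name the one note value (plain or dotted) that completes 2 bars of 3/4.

eighth note

2 bars of 3/4 = 48 thirty-second notes.
Each duration in thirty-second notes: dotted half note = 24; dotted eighth = 6; thirty-second = 1; thirty-second note = 1; dotted eighth note = 6; dotted eighth = 6.
Total: 24 + 6 + 1 + 1 + 6 + 6 = 44.
Remaining: 48 − 44 = 4 thirty-second notes, which is a eighth note.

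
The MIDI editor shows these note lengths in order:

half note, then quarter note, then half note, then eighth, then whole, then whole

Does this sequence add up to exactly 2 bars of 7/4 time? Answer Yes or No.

No

One bar of 7/4 = 14 eighth notes, so 2 bars = 28.
In eighth notes: half note = 4; quarter note = 2; half note = 4; eighth = 1; whole = 8; whole = 8.
Total: 4 + 2 + 4 + 1 + 8 + 8 = 27.
27 falls short of 28, so the answer is No.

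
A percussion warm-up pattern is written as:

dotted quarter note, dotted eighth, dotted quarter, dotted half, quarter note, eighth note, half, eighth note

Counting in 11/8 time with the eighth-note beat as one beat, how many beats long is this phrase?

One eighth-note beat = 2 sixteenth notes.
Convert each value to sixteenth notes: dotted quarter note = 6; dotted eighth = 3; dotted quarter = 6; dotted half = 12; quarter note = 4; eighth note = 2; half = 8; eighth note = 2.
Altogether 6 + 3 + 6 + 12 + 4 + 2 + 8 + 2 = 43.
43 ÷ 2 = 21.5 beats.

21.5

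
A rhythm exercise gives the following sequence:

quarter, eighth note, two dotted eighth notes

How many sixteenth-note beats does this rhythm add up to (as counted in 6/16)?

12

One sixteenth-note beat = 2 thirty-second notes.
Each duration in thirty-second notes: quarter = 8; eighth note = 4; dotted eighth note = 6; dotted eighth note = 6.
Sum: 8 + 4 + 6 + 6 = 24.
24 ÷ 2 = 12 beats.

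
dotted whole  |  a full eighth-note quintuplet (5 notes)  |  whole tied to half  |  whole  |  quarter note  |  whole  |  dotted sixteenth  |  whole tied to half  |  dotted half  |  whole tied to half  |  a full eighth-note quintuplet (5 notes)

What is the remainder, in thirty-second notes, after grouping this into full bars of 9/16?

One bar of 9/16 = 18 thirty-second notes.
Working in thirty-second notes: dotted whole = 48; a full eighth-note quintuplet (5 notes) (five quintuplet eighths span one half) = 16; whole tied to half (whole + half) = 48; whole = 32; quarter note = 8; whole = 32; dotted sixteenth = 3; whole tied to half (whole + half) = 48; dotted half = 24; whole tied to half (whole + half) = 48; a full eighth-note quintuplet (5 notes) (five quintuplet eighths span one half) = 16.
Total: 48 + 16 + 48 + 32 + 8 + 32 + 3 + 48 + 24 + 48 + 16 = 323.
323 ÷ 18 = 17 complete bars with 17 thirty-second notes remaining.

17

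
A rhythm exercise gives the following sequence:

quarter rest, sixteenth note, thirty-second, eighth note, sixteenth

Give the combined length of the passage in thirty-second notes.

In thirty-second notes: quarter rest = 8; sixteenth note = 2; thirty-second = 1; eighth note = 4; sixteenth = 2.
Adding: 8 + 2 + 1 + 4 + 2 = 17 thirty-second notes.

17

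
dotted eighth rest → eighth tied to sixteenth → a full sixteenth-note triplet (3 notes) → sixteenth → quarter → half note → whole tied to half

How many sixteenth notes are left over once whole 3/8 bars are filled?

3

One bar of 3/8 = 6 sixteenth notes.
Working in sixteenth notes: dotted eighth rest = 3; eighth tied to sixteenth (eighth + sixteenth) = 3; a full sixteenth-note triplet (3 notes) (three triplet sixteenths span one eighth) = 2; sixteenth = 1; quarter = 4; half note = 8; whole tied to half (whole + half) = 24.
Sum: 3 + 3 + 2 + 1 + 4 + 8 + 24 = 45.
45 ÷ 6 = 7 complete bars with 3 sixteenth notes remaining.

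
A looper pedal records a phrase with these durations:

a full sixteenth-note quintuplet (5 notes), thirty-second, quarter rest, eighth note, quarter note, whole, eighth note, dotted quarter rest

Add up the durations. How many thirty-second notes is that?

Express everything in thirty-second notes: a full sixteenth-note quintuplet (5 notes) (five quintuplet sixteenths span one quarter) = 8; thirty-second = 1; quarter rest = 8; eighth note = 4; quarter note = 8; whole = 32; eighth note = 4; dotted quarter rest = 12.
Adding: 8 + 1 + 8 + 4 + 8 + 32 + 4 + 12 = 77 thirty-second notes.

77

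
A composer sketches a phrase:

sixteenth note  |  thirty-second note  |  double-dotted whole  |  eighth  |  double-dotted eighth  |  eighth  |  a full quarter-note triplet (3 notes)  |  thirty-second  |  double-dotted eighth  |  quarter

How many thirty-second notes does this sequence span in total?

Express everything in thirty-second notes: sixteenth note = 2; thirty-second note = 1; double-dotted whole = 56; eighth = 4; double-dotted eighth = 7; eighth = 4; a full quarter-note triplet (3 notes) (three triplet quarters span one half) = 16; thirty-second = 1; double-dotted eighth = 7; quarter = 8.
Total: 2 + 1 + 56 + 4 + 7 + 4 + 16 + 1 + 7 + 8 = 106 thirty-second notes.

106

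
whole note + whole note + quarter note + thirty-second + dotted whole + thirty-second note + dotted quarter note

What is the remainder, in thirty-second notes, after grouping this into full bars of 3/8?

2

One bar of 3/8 = 12 thirty-second notes.
Convert each value to thirty-second notes: whole note = 32; whole note = 32; quarter note = 8; thirty-second = 1; dotted whole = 48; thirty-second note = 1; dotted quarter note = 12.
Adding: 32 + 32 + 8 + 1 + 48 + 1 + 12 = 134.
134 ÷ 12 = 11 complete bars with 2 thirty-second notes remaining.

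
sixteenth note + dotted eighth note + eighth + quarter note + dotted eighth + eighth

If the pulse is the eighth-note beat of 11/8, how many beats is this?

7.5

One eighth-note beat = 2 sixteenth notes.
Working in sixteenth notes: sixteenth note = 1; dotted eighth note = 3; eighth = 2; quarter note = 4; dotted eighth = 3; eighth = 2.
Sum: 1 + 3 + 2 + 4 + 3 + 2 = 15.
15 ÷ 2 = 7.5 beats.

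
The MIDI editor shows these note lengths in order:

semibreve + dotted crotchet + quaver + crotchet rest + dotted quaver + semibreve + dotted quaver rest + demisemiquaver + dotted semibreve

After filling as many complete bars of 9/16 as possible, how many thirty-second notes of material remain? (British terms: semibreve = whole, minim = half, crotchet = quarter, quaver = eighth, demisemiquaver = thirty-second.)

One bar of 9/16 = 18 thirty-second notes.
Express everything in thirty-second notes: semibreve = 32; dotted crotchet = 12; quaver = 4; crotchet rest = 8; dotted quaver = 6; semibreve = 32; dotted quaver rest = 6; demisemiquaver = 1; dotted semibreve = 48.
Adding: 32 + 12 + 4 + 8 + 6 + 32 + 6 + 1 + 48 = 149.
149 ÷ 18 = 8 complete bars with 5 thirty-second notes remaining.

5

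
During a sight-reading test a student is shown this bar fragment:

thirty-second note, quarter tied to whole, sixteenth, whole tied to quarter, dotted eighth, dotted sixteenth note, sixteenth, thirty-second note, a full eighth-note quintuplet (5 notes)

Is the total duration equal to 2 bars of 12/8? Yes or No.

No

One bar of 12/8 = 48 thirty-second notes, so 2 bars = 96.
Convert each value to thirty-second notes: thirty-second note = 1; quarter tied to whole (quarter + whole) = 40; sixteenth = 2; whole tied to quarter (whole + quarter) = 40; dotted eighth = 6; dotted sixteenth note = 3; sixteenth = 2; thirty-second note = 1; a full eighth-note quintuplet (5 notes) (five quintuplet eighths span one half) = 16.
Sum: 1 + 40 + 2 + 40 + 6 + 3 + 2 + 1 + 16 = 111.
111 exceeds 96, so the answer is No.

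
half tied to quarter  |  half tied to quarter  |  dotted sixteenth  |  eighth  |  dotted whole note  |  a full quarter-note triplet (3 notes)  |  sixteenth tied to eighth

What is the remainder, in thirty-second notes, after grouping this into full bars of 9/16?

One bar of 9/16 = 18 thirty-second notes.
Each duration in thirty-second notes: half tied to quarter (half + quarter) = 24; half tied to quarter (half + quarter) = 24; dotted sixteenth = 3; eighth = 4; dotted whole note = 48; a full quarter-note triplet (3 notes) (three triplet quarters span one half) = 16; sixteenth tied to eighth (sixteenth + eighth) = 6.
Total: 24 + 24 + 3 + 4 + 48 + 16 + 6 = 125.
125 ÷ 18 = 6 complete bars with 17 thirty-second notes remaining.

17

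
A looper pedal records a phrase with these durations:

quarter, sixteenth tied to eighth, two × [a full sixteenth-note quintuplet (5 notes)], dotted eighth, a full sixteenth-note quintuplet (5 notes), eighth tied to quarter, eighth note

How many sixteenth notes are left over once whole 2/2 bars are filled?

One bar of 2/2 = 16 sixteenth notes.
Each duration in sixteenth notes: quarter = 4; sixteenth tied to eighth (sixteenth + eighth) = 3; a full sixteenth-note quintuplet (5 notes) (five quintuplet sixteenths span one quarter) = 4; a full sixteenth-note quintuplet (5 notes) (five quintuplet sixteenths span one quarter) = 4; dotted eighth = 3; a full sixteenth-note quintuplet (5 notes) (five quintuplet sixteenths span one quarter) = 4; eighth tied to quarter (eighth + quarter) = 6; eighth note = 2.
Sum: 4 + 3 + 4 + 4 + 3 + 4 + 6 + 2 = 30.
30 ÷ 16 = 1 complete bar with 14 sixteenth notes remaining.

14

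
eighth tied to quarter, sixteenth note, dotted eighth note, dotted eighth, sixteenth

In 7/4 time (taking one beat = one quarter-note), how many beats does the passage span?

One quarter-note beat = 4 sixteenth notes.
Convert each value to sixteenth notes: eighth tied to quarter (eighth + quarter) = 6; sixteenth note = 1; dotted eighth note = 3; dotted eighth = 3; sixteenth = 1.
Altogether 6 + 1 + 3 + 3 + 1 = 14.
14 ÷ 4 = 3.5 beats.

3.5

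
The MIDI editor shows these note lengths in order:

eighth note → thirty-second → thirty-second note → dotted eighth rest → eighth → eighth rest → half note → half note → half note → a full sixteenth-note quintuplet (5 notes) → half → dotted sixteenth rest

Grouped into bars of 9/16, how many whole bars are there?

One bar of 9/16 = 18 thirty-second notes.
Express everything in thirty-second notes: eighth note = 4; thirty-second = 1; thirty-second note = 1; dotted eighth rest = 6; eighth = 4; eighth rest = 4; half note = 16; half note = 16; half note = 16; a full sixteenth-note quintuplet (5 notes) (five quintuplet sixteenths span one quarter) = 8; half = 16; dotted sixteenth rest = 3.
Sum: 4 + 1 + 1 + 6 + 4 + 4 + 16 + 16 + 16 + 8 + 16 + 3 = 95.
95 ÷ 18 = 5 complete bars with 5 left over.

5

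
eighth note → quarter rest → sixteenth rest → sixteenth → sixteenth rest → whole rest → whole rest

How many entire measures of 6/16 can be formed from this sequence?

6

One bar of 6/16 = 6 sixteenth notes.
In sixteenth notes: eighth note = 2; quarter rest = 4; sixteenth rest = 1; sixteenth = 1; sixteenth rest = 1; whole rest = 16; whole rest = 16.
Adding: 2 + 4 + 1 + 1 + 1 + 16 + 16 = 41.
41 ÷ 6 = 6 complete bars with 5 left over.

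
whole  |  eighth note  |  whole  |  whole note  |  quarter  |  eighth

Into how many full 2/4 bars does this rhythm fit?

7

One bar of 2/4 = 4 eighth notes.
Convert each value to eighth notes: whole = 8; eighth note = 1; whole = 8; whole note = 8; quarter = 2; eighth = 1.
Total: 8 + 1 + 8 + 8 + 2 + 1 = 28.
28 ÷ 4 = 7 complete bars with 0 left over.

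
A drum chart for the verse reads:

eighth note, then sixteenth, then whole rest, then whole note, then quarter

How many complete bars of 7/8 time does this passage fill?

2

One bar of 7/8 = 14 sixteenth notes.
Working in sixteenth notes: eighth note = 2; sixteenth = 1; whole rest = 16; whole note = 16; quarter = 4.
Total: 2 + 1 + 16 + 16 + 4 = 39.
39 ÷ 14 = 2 complete bars with 11 left over.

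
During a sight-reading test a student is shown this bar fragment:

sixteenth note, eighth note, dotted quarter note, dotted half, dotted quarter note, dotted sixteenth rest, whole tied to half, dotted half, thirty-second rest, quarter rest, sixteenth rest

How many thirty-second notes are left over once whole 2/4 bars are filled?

One bar of 2/4 = 16 thirty-second notes.
Express everything in thirty-second notes: sixteenth note = 2; eighth note = 4; dotted quarter note = 12; dotted half = 24; dotted quarter note = 12; dotted sixteenth rest = 3; whole tied to half (whole + half) = 48; dotted half = 24; thirty-second rest = 1; quarter rest = 8; sixteenth rest = 2.
Total: 2 + 4 + 12 + 24 + 12 + 3 + 48 + 24 + 1 + 8 + 2 = 140.
140 ÷ 16 = 8 complete bars with 12 thirty-second notes remaining.

12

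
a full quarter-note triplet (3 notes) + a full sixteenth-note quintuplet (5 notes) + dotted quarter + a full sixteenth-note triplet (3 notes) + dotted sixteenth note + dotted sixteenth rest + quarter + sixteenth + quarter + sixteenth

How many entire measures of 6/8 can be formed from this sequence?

One bar of 6/8 = 24 thirty-second notes.
Express everything in thirty-second notes: a full quarter-note triplet (3 notes) (three triplet quarters span one half) = 16; a full sixteenth-note quintuplet (5 notes) (five quintuplet sixteenths span one quarter) = 8; dotted quarter = 12; a full sixteenth-note triplet (3 notes) (three triplet sixteenths span one eighth) = 4; dotted sixteenth note = 3; dotted sixteenth rest = 3; quarter = 8; sixteenth = 2; quarter = 8; sixteenth = 2.
Sum: 16 + 8 + 12 + 4 + 3 + 3 + 8 + 2 + 8 + 2 = 66.
66 ÷ 24 = 2 complete bars with 18 left over.

2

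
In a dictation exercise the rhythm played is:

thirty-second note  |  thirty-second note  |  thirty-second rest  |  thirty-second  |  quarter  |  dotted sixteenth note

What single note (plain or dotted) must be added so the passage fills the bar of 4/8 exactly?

thirty-second note

The bar of 4/8 = 16 thirty-second notes.
Express everything in thirty-second notes: thirty-second note = 1; thirty-second note = 1; thirty-second rest = 1; thirty-second = 1; quarter = 8; dotted sixteenth note = 3.
Sum: 1 + 1 + 1 + 1 + 8 + 3 = 15.
Remaining: 16 − 15 = 1 thirty-second note, which is a thirty-second note.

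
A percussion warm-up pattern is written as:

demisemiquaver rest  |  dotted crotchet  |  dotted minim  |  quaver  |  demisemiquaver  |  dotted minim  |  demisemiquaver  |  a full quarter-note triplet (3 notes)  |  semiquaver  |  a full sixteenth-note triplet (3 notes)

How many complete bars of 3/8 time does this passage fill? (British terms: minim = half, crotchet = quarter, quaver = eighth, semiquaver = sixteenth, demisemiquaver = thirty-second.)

7

One bar of 3/8 = 12 thirty-second notes.
Express everything in thirty-second notes: demisemiquaver rest = 1; dotted crotchet = 12; dotted minim = 24; quaver = 4; demisemiquaver = 1; dotted minim = 24; demisemiquaver = 1; a full quarter-note triplet (3 notes) (three triplet quarters span one half) = 16; semiquaver = 2; a full sixteenth-note triplet (3 notes) (three triplet sixteenths span one eighth) = 4.
Adding: 1 + 12 + 24 + 4 + 1 + 24 + 1 + 16 + 2 + 4 = 89.
89 ÷ 12 = 7 complete bars with 5 left over.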